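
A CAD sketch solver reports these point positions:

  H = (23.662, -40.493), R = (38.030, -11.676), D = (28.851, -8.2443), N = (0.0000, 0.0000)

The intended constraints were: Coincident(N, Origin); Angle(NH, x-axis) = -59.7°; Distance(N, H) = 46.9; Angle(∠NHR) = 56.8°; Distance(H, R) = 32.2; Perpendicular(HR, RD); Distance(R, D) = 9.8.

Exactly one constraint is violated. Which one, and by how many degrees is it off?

Perpendicular(HR, RD) — off by 6.00°.

N = (0.00, 0.00) ✓; NH at -59.70° ✓; |NH| = 46.90 ✓; ∠NHR = 56.80° ✓; |HR| = 32.20 ✓; ∠(HR, RD) = 96.00° ✗; |RD| = 9.800 ✓.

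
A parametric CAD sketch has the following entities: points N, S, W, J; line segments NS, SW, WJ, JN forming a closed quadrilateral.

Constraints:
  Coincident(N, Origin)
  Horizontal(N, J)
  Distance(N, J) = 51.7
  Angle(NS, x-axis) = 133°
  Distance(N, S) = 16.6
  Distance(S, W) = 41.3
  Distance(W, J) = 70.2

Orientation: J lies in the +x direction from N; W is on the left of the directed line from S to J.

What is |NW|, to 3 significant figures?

50.9

N is at the origin; N and J share the same y with |NJ| = 51.7 and J in +x, so J = (51.7, 0). NS runs at 133.0° with |NS| = 16.6, so S = (-11.3, 12.1). W is determined by |SW| = 41.3 and |WJ| = 70.2 together: it lies at the intersection of circle(S, 41.3) and circle(J, 70.2). With |SJ| = 64.2, the foot of the radical line on SJ is 6.99 from S and the perpendicular offset is √(41.3² − 6.99²) = 40.7. Taking the left-of-SJ solution: W = (3.24, 50.8).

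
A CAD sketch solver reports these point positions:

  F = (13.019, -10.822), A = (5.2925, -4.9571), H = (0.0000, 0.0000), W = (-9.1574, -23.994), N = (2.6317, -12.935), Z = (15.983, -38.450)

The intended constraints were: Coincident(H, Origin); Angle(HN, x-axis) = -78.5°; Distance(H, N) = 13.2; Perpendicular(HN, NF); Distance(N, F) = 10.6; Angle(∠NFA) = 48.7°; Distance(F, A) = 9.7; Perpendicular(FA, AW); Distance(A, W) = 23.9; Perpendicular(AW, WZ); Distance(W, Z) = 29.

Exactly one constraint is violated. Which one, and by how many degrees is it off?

Perpendicular(AW, WZ) — off by 7.30°.

H = (0.00, 0.00) ✓; HN at -78.50° ✓; |HN| = 13.20 ✓; ∠(HN, NF) = 90.00° ✓; |NF| = 10.60 ✓; ∠NFA = 48.70° ✓; |FA| = 9.700 ✓; ∠(FA, AW) = 90.00° ✓; |AW| = 23.90 ✓; ∠(AW, WZ) = 97.30° ✗; |WZ| = 29.00 ✓.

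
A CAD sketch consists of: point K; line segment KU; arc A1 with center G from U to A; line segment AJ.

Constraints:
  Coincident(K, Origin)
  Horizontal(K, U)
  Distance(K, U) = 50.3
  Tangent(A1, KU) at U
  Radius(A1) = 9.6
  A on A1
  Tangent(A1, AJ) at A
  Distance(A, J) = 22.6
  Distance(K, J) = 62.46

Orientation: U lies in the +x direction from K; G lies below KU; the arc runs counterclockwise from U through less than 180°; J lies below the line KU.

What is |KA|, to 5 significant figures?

44.115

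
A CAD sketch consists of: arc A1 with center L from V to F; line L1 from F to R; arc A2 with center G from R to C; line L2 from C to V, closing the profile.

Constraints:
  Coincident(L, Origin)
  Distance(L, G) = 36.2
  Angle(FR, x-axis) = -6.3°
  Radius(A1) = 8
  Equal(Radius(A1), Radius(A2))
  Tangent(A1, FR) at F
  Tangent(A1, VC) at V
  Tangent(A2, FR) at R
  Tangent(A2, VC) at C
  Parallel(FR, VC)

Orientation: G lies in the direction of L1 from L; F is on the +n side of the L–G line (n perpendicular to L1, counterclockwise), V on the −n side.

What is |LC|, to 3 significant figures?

37.1

Tangency of A1 to both parallel lines with radius 8.0 puts F and V at L ± 8.0·n: F = (0.878, 7.95), V = (-0.878, -7.95). Equal radii place R and C the same way about G: R = G + 8.0·n = (36.9, 3.98), C = G − 8.0·n = (35.1, -11.9). Then |LC| = |C − L| = 37.1.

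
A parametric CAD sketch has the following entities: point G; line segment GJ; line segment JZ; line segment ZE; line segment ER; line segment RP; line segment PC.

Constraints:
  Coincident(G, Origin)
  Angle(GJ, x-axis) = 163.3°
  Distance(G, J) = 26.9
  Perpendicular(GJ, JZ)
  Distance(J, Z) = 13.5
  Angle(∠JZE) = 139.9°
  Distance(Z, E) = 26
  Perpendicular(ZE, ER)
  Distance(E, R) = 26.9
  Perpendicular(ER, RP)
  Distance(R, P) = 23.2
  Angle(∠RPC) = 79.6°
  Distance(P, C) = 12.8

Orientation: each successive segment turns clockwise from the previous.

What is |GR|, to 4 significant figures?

19.15

∠JZE = 139.9° gives ZE at 33.20° from the x-axis; with |ZE| = 26.0, E = (-0.1302, 34.90). The perpendicularity gives ER at right angles to ZE, so ER runs at -56.80°; with |ER| = 26.9, R = (14.60, 12.39). Then |GR| = |R − G| = 19.15.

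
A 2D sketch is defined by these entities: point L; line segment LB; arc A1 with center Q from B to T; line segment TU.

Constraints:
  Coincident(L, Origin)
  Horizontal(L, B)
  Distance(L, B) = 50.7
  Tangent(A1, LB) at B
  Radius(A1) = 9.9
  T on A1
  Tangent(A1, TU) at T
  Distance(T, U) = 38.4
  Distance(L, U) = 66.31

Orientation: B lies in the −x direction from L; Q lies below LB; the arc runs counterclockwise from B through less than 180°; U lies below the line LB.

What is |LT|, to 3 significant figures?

61.4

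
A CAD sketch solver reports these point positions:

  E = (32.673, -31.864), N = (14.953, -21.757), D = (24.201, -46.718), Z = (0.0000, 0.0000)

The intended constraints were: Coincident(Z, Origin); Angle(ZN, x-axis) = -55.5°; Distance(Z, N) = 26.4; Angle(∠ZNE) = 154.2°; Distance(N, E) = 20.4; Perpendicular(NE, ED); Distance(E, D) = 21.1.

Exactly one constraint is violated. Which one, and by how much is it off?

Distance(E, D) = 21.1 — off by 4.00.

Z = (0.00, 0.00) ✓; ZN at -55.50° ✓; |ZN| = 26.40 ✓; ∠ZNE = 154.2° ✓; |NE| = 20.40 ✓; ∠(NE, ED) = 90.00° ✓; |ED| = 17.10 ✗.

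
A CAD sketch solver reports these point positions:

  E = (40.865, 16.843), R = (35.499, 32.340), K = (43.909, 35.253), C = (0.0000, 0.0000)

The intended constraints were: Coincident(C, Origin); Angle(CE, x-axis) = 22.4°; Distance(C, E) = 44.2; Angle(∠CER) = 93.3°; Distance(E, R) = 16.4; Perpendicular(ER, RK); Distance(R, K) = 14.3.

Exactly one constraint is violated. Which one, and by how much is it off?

Distance(R, K) = 14.3 — off by 5.40.

C = (0.00, 0.00) ✓; CE at 22.40° ✓; |CE| = 44.20 ✓; ∠CER = 93.30° ✓; |ER| = 16.40 ✓; ∠(ER, RK) = 89.99° ✓; |RK| = 8.900 ✗.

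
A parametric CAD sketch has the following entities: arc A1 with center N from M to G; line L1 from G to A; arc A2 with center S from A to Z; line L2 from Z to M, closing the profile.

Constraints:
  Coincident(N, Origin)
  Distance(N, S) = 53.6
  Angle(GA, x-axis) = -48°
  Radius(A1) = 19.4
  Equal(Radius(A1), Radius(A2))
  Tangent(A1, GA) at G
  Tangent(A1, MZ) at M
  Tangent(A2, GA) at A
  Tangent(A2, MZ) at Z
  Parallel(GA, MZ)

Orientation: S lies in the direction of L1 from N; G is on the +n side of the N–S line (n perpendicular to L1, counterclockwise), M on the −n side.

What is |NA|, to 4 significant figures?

57.00

The slot axis is L1's direction at -48.0°, so u = (cos -48.0°, sin -48.0°) = (0.6691, -0.7431) and n = (−sin -48.0°, cos -48.0°) = (0.7431, 0.6691). N is at the origin and S lies 53.6 along u from N, so S = 53.6·u = (35.87, -39.83). Tangency of A1 to both parallel lines with radius 19.4 puts G and M at N ± 19.4·n: G = (14.42, 12.98), M = (-14.42, -12.98). Equal radii place A and Z the same way about S: A = S + 19.4·n = (50.28, -26.85), Z = S − 19.4·n = (21.45, -52.81). Then |NA| = |A − N| = 57.00.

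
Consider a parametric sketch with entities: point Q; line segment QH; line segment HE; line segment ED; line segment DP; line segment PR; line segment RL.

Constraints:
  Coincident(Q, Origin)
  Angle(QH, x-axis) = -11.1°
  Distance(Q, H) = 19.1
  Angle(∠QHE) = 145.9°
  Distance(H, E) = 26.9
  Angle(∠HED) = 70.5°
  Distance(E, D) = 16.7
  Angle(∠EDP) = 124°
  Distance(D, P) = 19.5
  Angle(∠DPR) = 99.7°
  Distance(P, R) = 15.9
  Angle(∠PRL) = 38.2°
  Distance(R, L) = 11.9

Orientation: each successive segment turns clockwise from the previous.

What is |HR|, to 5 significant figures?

7.3520

∠EDP = 124.0° gives DP at 149.30° from the x-axis; with |DP| = 19.5, P = (5.8321, -19.946). ∠DPR = 99.7° gives PR at 69.000° from the x-axis; with |PR| = 15.9, R = (11.530, -5.1020). Then |HR| = |R − H| = 7.3520.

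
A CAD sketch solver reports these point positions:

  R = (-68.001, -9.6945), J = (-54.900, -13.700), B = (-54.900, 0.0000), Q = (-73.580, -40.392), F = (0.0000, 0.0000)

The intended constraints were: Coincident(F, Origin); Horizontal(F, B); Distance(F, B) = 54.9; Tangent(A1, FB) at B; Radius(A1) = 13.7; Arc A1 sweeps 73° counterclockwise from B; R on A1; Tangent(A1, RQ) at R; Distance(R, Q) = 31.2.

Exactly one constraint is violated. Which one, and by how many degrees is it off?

Tangent(A1, RQ) at R — off by 6.70°.

F = (0.00, 0.00) ✓; F.y = 0.00, B.y = 0.00 ✓; |FB| = 54.90 ✓; ∠(JB, BF) = 90.00° ✓; |JB| = 13.70 ✓; bearing(J→R) − bearing(J→B) = 73.00° ✓; |JR| = 13.70 ✓; ∠(JR, RQ) = 83.30° ✗; |RQ| = 31.20 ✓.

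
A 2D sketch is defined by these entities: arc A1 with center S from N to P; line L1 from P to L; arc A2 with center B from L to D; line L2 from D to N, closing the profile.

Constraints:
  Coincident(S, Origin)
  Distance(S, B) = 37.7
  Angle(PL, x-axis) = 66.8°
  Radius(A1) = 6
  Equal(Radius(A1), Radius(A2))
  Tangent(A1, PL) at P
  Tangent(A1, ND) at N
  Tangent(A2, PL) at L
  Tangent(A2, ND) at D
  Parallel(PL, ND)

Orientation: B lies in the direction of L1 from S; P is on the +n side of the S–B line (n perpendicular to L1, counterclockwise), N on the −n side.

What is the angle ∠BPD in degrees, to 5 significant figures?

8.6135°

The slot axis is L1's direction at 66.8°, so u = (cos 66.8°, sin 66.8°) = (0.39394, 0.91914) and n = (−sin 66.8°, cos 66.8°) = (-0.91914, 0.39394). S is at the origin and B lies 37.7 along u from S, so B = 37.7·u = (14.852, 34.651). Tangency of A1 to both parallel lines with radius 6.0 puts P and N at S ± 6.0·n: P = (-5.5148, 2.3637), N = (5.5148, -2.3637). Equal radii place L and D the same way about B: L = B + 6.0·n = (9.3368, 37.015), D = B − 6.0·n = (20.366, 32.288). Then cos ∠BPD = PB·PD / (|PB||PD|), giving 8.6135°.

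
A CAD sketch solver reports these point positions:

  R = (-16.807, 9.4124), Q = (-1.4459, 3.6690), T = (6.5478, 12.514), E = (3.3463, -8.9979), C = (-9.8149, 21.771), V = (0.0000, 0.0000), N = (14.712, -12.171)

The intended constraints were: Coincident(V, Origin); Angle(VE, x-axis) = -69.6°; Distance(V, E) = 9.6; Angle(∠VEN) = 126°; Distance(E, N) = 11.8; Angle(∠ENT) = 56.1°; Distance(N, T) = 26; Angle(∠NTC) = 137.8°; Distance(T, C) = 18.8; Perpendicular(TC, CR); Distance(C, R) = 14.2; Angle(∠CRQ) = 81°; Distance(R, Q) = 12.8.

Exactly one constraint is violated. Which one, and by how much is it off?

Distance(R, Q) = 12.8 — off by 3.60.

V = (0.00, 0.00) ✓; VE at -69.60° ✓; |VE| = 9.600 ✓; ∠VEN = 126.0° ✓; |EN| = 11.80 ✓; ∠ENT = 56.10° ✓; |NT| = 26.00 ✓; ∠NTC = 137.8° ✓; |TC| = 18.80 ✓; ∠(TC, CR) = 90.00° ✓; |CR| = 14.20 ✓; ∠CRQ = 81.00° ✓; |RQ| = 16.40 ✗.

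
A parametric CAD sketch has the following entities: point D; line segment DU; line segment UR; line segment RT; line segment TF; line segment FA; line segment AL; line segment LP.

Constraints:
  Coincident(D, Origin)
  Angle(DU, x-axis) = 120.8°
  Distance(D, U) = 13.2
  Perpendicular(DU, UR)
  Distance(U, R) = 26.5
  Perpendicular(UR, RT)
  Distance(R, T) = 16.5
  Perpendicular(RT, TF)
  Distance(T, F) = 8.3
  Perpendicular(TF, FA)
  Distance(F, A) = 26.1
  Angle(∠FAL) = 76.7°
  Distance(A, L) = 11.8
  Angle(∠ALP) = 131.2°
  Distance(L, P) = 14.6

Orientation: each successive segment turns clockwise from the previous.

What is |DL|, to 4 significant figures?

35.84

The perpendicularity gives FA at right angles to TF, so FA runs at 120.8°; with |FA| = 26.1, A = (3.958, 28.90). ∠FAL = 76.7° gives AL at 17.50° from the x-axis; with |AL| = 11.8, L = (15.21, 32.45). Then |DL| = |L − D| = 35.84.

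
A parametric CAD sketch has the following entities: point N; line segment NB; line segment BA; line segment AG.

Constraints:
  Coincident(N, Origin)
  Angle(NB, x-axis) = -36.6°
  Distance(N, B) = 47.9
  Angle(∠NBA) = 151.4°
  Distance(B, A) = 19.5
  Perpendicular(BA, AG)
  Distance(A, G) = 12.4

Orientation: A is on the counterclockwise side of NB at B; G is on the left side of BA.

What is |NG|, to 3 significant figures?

62.4

N is at the origin; NB runs at -36.6° with length 47.9, so B = 47.9·(cos -36.6°, sin -36.6°) = (38.5, -28.6). ∠NBA = 151.4°, so BA runs at -36.6° + (180° − 151.4°) = -8.00° from the x-axis; with |BA| = 19.5, A = B + 19.5·(cos -8.00°, sin -8.00°) = (57.8, -31.3). BA is perpendicular to AG; with |AG| = 12.4 on the left of BA, G = A + 12.4·(0.139, 0.990) = (59.5, -19.0). Then |NG| = |G − N| = 62.4.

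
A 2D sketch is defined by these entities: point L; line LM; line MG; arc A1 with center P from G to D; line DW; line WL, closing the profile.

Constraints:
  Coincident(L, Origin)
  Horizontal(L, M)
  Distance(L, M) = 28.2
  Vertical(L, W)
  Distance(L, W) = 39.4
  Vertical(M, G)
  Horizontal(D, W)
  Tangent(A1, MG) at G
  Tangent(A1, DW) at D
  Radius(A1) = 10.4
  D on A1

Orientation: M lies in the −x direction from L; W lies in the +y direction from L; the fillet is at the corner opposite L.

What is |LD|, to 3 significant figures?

43.2

The virtual corner opposite L is at (-28.2, 39.4). A1 meets MG tangentially, so PG is at right angles to MG and since A1 is tangent to DW there, PD ⟂ DW, with radius 10.4, so the center P sits 10.4 in from both sides at P = (-17.8, 29.0). That places the tangent points at G = (-28.2, 29.0) on MG and D = (-17.8, 39.4) on DW. Then |LD| = |D − L| = 43.2.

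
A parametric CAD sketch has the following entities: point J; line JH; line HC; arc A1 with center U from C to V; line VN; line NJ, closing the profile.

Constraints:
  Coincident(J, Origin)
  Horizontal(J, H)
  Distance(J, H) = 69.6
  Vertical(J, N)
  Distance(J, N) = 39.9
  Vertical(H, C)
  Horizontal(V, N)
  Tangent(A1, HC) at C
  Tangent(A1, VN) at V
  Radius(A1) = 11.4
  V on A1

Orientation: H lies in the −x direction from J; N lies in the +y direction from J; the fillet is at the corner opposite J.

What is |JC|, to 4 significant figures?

75.21

J is at the origin; JH is horizontal with |JH| = 69.6 and H on the −x side, so H = (-69.60, 0.000). JN is vertical with |JN| = 39.9 and N on the +y side, so N = (0.000, 39.90). The virtual corner opposite J is at (-69.60, 39.90). The tangent condition forces UC to be normal to HC and A1 meets VN tangentially, so UV is at right angles to VN, with radius 11.4, so the center U sits 11.4 in from both sides at U = (-58.20, 28.50). That places the tangent points at C = (-69.60, 28.50) on HC and V = (-58.20, 39.90) on VN. Then |JC| = |C − J| = 75.21.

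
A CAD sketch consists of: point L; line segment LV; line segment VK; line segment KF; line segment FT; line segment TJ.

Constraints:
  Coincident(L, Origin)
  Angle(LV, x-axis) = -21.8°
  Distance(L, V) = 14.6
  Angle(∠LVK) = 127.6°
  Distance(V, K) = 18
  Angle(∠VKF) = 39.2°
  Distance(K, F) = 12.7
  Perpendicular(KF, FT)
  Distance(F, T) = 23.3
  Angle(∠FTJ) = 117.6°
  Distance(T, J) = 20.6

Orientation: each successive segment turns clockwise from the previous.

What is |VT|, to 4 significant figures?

11.99

L is at the origin; LV runs at -21.8° with length 14.6, so V = (13.56, -5.422). ∠LVK = 127.6° gives VK at -74.20° from the x-axis; with |VK| = 18.0, K = (18.46, -22.74). ∠VKF = 39.2° gives KF at 145.0° from the x-axis; with |KF| = 12.7, F = (8.054, -15.46). KF is perpendicular to FT, so FT runs at 55.00°; with |FT| = 23.3, T = (21.42, 3.629). Then |VT| = |T − V| = 11.99.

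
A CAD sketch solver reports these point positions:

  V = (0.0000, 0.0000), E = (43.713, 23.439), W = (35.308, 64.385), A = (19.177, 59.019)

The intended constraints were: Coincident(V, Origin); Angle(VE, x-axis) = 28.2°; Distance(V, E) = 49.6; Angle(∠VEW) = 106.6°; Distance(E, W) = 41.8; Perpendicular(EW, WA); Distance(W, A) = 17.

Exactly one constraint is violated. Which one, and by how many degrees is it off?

Perpendicular(EW, WA) — off by 6.80°.

V = (0.00, 0.00) ✓; VE at 28.20° ✓; |VE| = 49.60 ✓; ∠VEW = 106.6° ✓; |EW| = 41.80 ✓; ∠(EW, WA) = 96.80° ✗; |WA| = 17.00 ✓.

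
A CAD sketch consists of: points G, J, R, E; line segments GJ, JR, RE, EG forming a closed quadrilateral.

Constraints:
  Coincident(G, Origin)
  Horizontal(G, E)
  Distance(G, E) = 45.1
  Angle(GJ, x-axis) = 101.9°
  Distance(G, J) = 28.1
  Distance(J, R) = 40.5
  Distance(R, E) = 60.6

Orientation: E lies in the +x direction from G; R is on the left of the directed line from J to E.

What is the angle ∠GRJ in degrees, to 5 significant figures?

22.729°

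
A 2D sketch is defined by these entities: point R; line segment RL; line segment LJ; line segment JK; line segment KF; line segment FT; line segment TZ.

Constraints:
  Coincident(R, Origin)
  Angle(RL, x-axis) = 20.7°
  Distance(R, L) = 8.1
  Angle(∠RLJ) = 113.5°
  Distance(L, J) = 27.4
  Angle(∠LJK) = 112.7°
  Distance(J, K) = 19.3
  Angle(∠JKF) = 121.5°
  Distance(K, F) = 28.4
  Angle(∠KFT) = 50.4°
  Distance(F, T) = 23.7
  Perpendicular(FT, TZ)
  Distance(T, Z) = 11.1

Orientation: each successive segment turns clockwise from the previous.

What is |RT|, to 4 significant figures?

18.70

∠JKF = 121.5° gives KF at -171.6° from the x-axis; with |KF| = 28.4, F = (-8.988, -38.68). ∠KFT = 50.4° gives FT at 58.80° from the x-axis; with |FT| = 23.7, T = (3.289, -18.41). Then |RT| = |T − R| = 18.70.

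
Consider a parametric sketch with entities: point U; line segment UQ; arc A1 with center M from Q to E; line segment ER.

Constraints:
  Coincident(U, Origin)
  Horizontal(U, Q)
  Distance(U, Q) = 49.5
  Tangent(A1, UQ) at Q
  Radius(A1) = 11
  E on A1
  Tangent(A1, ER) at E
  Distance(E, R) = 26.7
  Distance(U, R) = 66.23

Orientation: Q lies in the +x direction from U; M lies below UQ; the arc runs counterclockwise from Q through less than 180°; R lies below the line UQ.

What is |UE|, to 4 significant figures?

43.16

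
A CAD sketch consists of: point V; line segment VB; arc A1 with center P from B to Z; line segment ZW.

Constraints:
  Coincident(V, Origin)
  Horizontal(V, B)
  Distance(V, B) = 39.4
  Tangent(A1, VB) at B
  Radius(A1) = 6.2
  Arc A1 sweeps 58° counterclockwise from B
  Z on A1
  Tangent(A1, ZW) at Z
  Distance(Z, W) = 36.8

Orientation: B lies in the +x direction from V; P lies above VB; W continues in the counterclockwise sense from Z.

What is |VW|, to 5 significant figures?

72.669

On A1, B sits at bearing -90° from P; a 58° counterclockwise sweep puts Z at bearing -32°, so Z = P + 6.2·(cos -32°, sin -32°) = (44.658, 2.9145). Tangency of A1 to ZW means the radius PZ is perpendicular to ZW, so ZW runs along (−sin -32°, cos -32°); with |ZW| = 36.8, W = (64.159, 34.123). Then |VW| = |W − V| = 72.669.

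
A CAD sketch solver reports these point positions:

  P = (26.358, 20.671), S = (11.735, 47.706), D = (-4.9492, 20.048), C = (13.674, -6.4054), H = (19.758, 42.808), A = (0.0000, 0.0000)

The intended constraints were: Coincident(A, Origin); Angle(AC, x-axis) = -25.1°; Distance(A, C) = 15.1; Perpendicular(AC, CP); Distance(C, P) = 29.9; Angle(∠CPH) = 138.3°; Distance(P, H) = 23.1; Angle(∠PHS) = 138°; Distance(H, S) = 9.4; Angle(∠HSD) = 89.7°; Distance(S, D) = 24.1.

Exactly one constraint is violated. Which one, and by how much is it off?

Distance(S, D) = 24.1 — off by 8.20.

A = (0.00, 0.00) ✓; AC at -25.10° ✓; |AC| = 15.10 ✓; ∠(AC, CP) = 90.00° ✓; |CP| = 29.90 ✓; ∠CPH = 138.3° ✓; |PH| = 23.10 ✓; ∠PHS = 138.0° ✓; |HS| = 9.400 ✓; ∠HSD = 89.70° ✓; |SD| = 32.30 ✗.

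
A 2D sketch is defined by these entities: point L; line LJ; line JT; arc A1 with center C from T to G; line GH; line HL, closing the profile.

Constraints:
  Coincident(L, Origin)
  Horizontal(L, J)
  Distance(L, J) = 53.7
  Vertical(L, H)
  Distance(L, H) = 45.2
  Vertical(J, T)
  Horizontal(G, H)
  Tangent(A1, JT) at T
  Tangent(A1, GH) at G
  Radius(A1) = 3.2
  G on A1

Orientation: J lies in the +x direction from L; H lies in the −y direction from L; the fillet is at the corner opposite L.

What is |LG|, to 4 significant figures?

67.77

L is at the origin; L and J share the same y with |LJ| = 53.7 and J on the +x side, so J = (53.70, 0.000). L and H share the same x with |LH| = 45.2 and H on the −y side, so H = (0.000, -45.20). The virtual corner opposite L is at (53.70, -45.20). Since A1 is tangent to JT there, CT ⟂ JT and tangency of A1 to GH means the radius CG is perpendicular to GH, with radius 3.2, so the center C sits 3.2 in from both sides at C = (50.50, -42.00). That places the tangent points at T = (53.70, -42.00) on JT and G = (50.50, -45.20) on GH. Then |LG| = |G − L| = 67.77.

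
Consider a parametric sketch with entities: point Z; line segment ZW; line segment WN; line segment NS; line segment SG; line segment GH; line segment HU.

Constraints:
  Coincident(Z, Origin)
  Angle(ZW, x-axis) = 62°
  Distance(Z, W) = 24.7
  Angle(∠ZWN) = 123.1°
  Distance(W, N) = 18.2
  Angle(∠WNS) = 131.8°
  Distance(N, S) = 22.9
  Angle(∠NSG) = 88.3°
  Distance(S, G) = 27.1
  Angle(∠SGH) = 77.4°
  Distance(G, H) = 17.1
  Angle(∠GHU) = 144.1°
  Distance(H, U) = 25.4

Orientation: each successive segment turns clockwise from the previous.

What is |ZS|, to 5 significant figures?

47.092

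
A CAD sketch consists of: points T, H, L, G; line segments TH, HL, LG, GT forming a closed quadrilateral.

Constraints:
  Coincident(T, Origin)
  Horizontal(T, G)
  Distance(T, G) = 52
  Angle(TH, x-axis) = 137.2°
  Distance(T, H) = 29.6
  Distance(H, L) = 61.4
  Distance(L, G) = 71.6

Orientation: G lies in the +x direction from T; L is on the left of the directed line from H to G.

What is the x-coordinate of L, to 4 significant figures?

20.77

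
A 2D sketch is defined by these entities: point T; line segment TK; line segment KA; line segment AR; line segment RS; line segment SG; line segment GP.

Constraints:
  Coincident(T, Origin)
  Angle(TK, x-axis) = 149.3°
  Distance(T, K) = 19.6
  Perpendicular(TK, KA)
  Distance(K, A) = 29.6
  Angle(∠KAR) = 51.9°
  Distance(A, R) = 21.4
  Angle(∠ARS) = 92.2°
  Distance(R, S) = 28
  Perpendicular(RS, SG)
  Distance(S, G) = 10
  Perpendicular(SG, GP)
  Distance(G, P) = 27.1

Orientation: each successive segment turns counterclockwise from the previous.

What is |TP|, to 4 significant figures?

24.36

T is at the origin; TK runs at 149.3° with length 19.6, so K = (-16.85, 10.01). The perpendicularity gives KA at right angles to TK, so KA runs at -120.7°; with |KA| = 29.6, A = (-31.97, -15.44). ∠KAR = 51.9° gives AR at 7.400° from the x-axis; with |AR| = 21.4, R = (-10.74, -12.69). ∠ARS = 92.2° gives RS at 95.20° from the x-axis; with |RS| = 28.0, S = (-13.28, 15.20). RS is perpendicular to SG, so SG runs at -174.8°; with |SG| = 10.0, G = (-23.24, 14.29). SG ⟂ GP, so GP runs at -84.80°; with |GP| = 27.1, P = (-20.78, -12.70). Then |TP| = |P − T| = 24.36.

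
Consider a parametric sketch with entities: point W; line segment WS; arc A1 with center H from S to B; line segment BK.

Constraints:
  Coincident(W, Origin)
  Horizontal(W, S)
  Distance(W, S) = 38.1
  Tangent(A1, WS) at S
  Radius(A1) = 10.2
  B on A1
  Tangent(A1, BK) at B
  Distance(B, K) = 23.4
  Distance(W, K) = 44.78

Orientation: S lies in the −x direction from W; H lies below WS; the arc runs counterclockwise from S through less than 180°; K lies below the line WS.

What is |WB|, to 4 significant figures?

48.59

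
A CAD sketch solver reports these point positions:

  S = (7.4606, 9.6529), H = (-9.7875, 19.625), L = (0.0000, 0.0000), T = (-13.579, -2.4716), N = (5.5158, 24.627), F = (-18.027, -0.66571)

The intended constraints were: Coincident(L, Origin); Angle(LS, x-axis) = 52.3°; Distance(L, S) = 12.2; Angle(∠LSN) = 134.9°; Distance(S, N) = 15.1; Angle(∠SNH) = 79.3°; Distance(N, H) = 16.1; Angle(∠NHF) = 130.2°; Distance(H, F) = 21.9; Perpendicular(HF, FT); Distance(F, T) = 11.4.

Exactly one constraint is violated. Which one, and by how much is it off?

Distance(F, T) = 11.4 — off by 6.60.

L = (0.00, 0.00) ✓; LS at 52.30° ✓; |LS| = 12.20 ✓; ∠LSN = 134.9° ✓; |SN| = 15.10 ✓; ∠SNH = 79.30° ✓; |NH| = 16.10 ✓; ∠NHF = 130.2° ✓; |HF| = 21.90 ✓; ∠(HF, FT) = 90.00° ✓; |FT| = 4.801 ✗.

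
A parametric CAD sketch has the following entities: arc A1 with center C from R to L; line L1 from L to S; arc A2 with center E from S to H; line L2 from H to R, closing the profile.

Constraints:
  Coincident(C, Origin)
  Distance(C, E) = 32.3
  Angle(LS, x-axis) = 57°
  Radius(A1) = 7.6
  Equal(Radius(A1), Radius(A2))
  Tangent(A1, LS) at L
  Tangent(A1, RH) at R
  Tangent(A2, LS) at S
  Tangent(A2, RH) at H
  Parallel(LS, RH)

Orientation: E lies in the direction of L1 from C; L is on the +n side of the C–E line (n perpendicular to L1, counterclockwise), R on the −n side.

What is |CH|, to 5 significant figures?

33.182

The slot axis is L1's direction at 57.0°, so u = (cos 57.0°, sin 57.0°) = (0.54464, 0.83867) and n = (−sin 57.0°, cos 57.0°) = (-0.83867, 0.54464). C is at the origin and E lies 32.3 along u from C, so E = 32.3·u = (17.592, 27.089). Tangency of A1 to both parallel lines with radius 7.6 puts L and R at C ± 7.6·n: L = (-6.3739, 4.1393), R = (6.3739, -4.1393). Equal radii place S and H the same way about E: S = E + 7.6·n = (11.218, 31.228), H = E − 7.6·n = (23.966, 22.950). Then |CH| = |H − C| = 33.182.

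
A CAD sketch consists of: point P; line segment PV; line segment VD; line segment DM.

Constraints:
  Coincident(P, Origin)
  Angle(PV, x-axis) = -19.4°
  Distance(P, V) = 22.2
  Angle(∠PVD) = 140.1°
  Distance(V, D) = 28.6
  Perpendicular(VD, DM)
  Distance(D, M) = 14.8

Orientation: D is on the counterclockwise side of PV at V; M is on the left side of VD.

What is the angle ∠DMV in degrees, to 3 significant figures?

62.6°

P is at the origin; PV runs at -19.4° with length 22.2, so V = 22.2·(cos -19.4°, sin -19.4°) = (20.9, -7.37). ∠PVD = 140.1°, so VD runs at -19.4° + (180° − 140.1°) = 20.5° from the x-axis; with |VD| = 28.6, D = V + 28.6·(cos 20.5°, sin 20.5°) = (47.7, 2.64). VD is perpendicular to DM; with |DM| = 14.8 on the left of VD, M = D + 14.8·(-0.350, 0.937) = (42.5, 16.5). Then cos ∠DMV = MD·MV / (|MD||MV|), giving 62.6°.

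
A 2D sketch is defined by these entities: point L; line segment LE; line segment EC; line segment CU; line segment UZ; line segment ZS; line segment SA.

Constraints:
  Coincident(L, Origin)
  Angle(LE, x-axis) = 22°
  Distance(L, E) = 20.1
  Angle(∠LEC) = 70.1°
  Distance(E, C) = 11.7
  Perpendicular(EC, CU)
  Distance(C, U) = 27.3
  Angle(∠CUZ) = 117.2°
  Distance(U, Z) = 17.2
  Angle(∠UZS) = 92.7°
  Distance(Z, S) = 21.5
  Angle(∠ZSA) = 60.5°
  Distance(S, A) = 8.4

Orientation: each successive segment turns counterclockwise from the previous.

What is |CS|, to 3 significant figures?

30.8

L is at the origin; LE runs at 22.0° with length 20.1, so E = (18.6, 7.53). ∠LEC = 70.1° gives EC at 132° from the x-axis; with |EC| = 11.7, C = (10.8, 16.2). The perpendicularity gives CU at right angles to EC, so CU runs at -138°; with |CU| = 27.3, U = (-9.50, -1.99). ∠CUZ = 117.2° gives UZ at -75.3° from the x-axis; with |UZ| = 17.2, Z = (-5.13, -18.6). ∠UZS = 92.7° gives ZS at 12.0° from the x-axis; with |ZS| = 21.5, S = (15.9, -14.2). Then |CS| = |S − C| = 30.8.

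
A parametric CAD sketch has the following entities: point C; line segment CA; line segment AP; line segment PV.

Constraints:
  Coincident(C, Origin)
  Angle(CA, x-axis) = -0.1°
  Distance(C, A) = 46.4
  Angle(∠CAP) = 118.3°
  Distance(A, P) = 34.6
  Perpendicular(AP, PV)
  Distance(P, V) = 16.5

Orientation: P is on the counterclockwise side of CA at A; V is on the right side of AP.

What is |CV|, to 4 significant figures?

80.58

C is at the origin; CA runs at -0.1° with length 46.4, so A = 46.4·(cos -0.1°, sin -0.1°) = (46.40, -0.08098). ∠CAP = 118.3°, so AP runs at -0.1° + (180° − 118.3°) = 61.60° from the x-axis; with |AP| = 34.6, P = A + 34.6·(cos 61.60°, sin 61.60°) = (62.86, 30.35). The perpendicularity gives PV at right angles to AP; with |PV| = 16.5 on the right of AP, V = P + 16.5·(0.8796, -0.4756) = (77.37, 22.51). Then |CV| = |V − C| = 80.58.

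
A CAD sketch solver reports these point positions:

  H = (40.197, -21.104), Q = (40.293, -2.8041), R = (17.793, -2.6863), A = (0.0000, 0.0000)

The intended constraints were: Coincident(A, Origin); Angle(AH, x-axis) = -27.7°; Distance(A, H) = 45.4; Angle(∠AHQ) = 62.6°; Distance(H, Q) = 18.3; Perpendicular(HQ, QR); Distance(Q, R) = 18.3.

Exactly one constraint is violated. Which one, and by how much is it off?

Distance(Q, R) = 18.3 — off by 4.20.

A = (0.00, 0.00) ✓; AH at -27.70° ✓; |AH| = 45.40 ✓; ∠AHQ = 62.60° ✓; |HQ| = 18.30 ✓; ∠(HQ, QR) = 90.00° ✓; |QR| = 22.50 ✗.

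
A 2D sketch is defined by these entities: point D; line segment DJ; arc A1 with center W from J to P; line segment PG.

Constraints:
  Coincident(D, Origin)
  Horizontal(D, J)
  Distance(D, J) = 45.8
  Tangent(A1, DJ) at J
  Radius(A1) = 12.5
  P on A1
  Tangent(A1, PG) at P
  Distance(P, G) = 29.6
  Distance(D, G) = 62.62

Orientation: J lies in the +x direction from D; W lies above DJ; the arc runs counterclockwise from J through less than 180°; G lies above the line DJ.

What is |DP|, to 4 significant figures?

59.80

Checks: |WP| = 12.50 ✓; ∠(WP, PG) = 90.00° ✓; |PG| = 29.60 ✓; |DG| = 62.62 ✓.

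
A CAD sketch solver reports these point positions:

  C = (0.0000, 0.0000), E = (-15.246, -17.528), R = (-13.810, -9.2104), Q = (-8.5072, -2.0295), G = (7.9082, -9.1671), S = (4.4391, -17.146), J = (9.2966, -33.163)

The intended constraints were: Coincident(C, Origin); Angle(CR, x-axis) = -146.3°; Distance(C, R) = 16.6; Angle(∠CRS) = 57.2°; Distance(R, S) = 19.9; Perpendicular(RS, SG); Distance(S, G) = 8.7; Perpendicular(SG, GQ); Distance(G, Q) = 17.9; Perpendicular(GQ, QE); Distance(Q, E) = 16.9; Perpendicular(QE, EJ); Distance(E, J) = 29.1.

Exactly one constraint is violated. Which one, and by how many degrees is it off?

Perpendicular(QE, EJ) — off by 9.00°.

C = (0.00, 0.00) ✓; CR at -146.3° ✓; |CR| = 16.60 ✓; ∠CRS = 57.20° ✓; |RS| = 19.90 ✓; ∠(RS, SG) = 90.00° ✓; |SG| = 8.700 ✓; ∠(SG, GQ) = 90.00° ✓; |GQ| = 17.90 ✓; ∠(GQ, QE) = 90.00° ✓; |QE| = 16.90 ✓; ∠(QE, EJ) = 81.00° ✗; |EJ| = 29.10 ✓.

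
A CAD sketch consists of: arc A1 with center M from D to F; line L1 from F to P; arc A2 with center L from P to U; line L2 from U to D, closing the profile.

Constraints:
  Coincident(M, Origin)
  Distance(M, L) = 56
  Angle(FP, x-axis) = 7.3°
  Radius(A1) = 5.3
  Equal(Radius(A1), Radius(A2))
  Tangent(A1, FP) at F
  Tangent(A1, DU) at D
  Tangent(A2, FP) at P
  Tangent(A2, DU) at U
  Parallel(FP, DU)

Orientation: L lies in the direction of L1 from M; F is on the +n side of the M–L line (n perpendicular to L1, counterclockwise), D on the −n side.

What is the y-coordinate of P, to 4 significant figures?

12.37

The slot axis is L1's direction at 7.3°, so u = (cos 7.3°, sin 7.3°) = (0.9919, 0.1271) and n = (−sin 7.3°, cos 7.3°) = (-0.1271, 0.9919). M is at the origin and L lies 56.0 along u from M, so L = 56.0·u = (55.55, 7.116). Tangency of A1 to both parallel lines with radius 5.3 puts F and D at M ± 5.3·n: F = (-0.6734, 5.257), D = (0.6734, -5.257). Equal radii place P and U the same way about L: P = L + 5.3·n = (54.87, 12.37), U = L − 5.3·n = (56.22, 1.859). So P.y = 12.37.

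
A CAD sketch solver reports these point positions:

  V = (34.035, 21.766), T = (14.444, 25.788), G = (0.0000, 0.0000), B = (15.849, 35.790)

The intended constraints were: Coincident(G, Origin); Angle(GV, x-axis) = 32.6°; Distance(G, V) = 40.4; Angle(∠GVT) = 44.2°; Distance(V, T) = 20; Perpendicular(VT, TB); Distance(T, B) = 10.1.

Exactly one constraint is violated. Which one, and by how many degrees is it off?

Perpendicular(VT, TB) — off by 3.61°.

G = (0.00, 0.00) ✓; GV at 32.60° ✓; |GV| = 40.40 ✓; ∠GVT = 44.20° ✓; |VT| = 20.00 ✓; ∠(VT, TB) = 86.39° ✗; |TB| = 10.10 ✓.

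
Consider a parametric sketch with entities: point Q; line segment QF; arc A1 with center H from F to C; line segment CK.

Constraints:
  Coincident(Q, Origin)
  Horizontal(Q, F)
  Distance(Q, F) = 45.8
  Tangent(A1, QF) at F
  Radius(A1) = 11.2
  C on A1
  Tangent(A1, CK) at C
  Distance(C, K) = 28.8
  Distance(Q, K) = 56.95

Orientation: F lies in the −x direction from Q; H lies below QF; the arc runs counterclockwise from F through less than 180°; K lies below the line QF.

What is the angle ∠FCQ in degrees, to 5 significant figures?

44.319°

Checks: Q = (0.00, 0.00) ✓; |HC| = 11.20 ✓; ∠(HC, CK) = 90.00° ✓; |CK| = 28.80 ✓; |QK| = 56.95 ✓.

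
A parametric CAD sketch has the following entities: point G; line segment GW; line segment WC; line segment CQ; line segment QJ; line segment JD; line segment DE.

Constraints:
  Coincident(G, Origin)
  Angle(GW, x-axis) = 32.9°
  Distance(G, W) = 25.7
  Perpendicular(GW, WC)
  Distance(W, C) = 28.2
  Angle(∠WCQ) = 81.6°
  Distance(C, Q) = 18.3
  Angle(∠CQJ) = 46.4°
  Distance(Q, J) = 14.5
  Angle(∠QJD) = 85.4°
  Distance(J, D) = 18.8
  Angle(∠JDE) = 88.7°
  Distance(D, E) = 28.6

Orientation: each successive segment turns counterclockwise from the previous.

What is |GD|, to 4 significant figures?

43.65

∠CQJ = 46.4° gives QJ at -5.100° from the x-axis; with |QJ| = 14.5, J = (6.955, 24.27). ∠QJD = 85.4° gives JD at 89.50° from the x-axis; with |JD| = 18.8, D = (7.119, 43.07). Then |GD| = |D − G| = 43.65.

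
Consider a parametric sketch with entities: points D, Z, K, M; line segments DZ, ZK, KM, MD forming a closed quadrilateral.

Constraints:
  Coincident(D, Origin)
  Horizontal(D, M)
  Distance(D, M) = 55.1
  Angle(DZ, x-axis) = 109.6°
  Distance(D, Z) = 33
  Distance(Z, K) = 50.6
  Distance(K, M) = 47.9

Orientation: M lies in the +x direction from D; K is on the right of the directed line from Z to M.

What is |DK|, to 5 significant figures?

17.897

D is at the origin; DM is horizontal with |DM| = 55.1 and M in +x, so M = (55.1, 0). DZ runs at 109.6° with |DZ| = 33.0, so Z = (-11.070, 31.088). K is determined by |ZK| = 50.6 and |KM| = 47.9 together: it lies at the intersection of circle(Z, 50.6) and circle(M, 47.9). With |ZM| = 73.109, the foot of the radical line on ZM is 38.373 from Z and the perpendicular offset is √(50.6² − 38.373²) = 32.983. Taking the right-of-ZM solution: K = (9.6362, -15.082).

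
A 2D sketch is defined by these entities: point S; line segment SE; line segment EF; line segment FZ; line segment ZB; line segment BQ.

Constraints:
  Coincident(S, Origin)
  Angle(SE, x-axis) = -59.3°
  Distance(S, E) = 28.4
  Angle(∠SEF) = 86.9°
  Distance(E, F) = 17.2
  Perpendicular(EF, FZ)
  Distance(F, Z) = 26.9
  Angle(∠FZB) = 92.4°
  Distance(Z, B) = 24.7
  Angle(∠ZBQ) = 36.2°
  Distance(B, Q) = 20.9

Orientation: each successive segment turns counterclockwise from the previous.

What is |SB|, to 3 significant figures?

9.02

EF is perpendicular to FZ, so FZ runs at 124°; with |FZ| = 26.9, Z = (13.8, 7.50). ∠FZB = 92.4° gives ZB at -149° from the x-axis; with |ZB| = 24.7, B = (-7.25, -5.37). Then |SB| = |B − S| = 9.02.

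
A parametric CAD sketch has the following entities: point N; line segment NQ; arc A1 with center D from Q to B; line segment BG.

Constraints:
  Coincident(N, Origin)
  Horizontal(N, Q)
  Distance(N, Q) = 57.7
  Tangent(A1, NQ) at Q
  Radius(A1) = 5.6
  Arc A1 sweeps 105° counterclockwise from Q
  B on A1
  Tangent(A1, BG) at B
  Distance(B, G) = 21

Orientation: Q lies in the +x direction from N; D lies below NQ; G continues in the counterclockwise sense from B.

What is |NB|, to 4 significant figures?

52.76

A1 meets NQ tangentially, so DQ is at right angles to NQ, so D = Q + (0, -5.6) = (57.70, -5.600). On A1, Q sits at bearing 90° from D; a 105° counterclockwise sweep puts B at bearing 195°, so B = D + 5.6·(cos 195°, sin 195°) = (52.29, -7.049). Then |NB| = |B − N| = 52.76.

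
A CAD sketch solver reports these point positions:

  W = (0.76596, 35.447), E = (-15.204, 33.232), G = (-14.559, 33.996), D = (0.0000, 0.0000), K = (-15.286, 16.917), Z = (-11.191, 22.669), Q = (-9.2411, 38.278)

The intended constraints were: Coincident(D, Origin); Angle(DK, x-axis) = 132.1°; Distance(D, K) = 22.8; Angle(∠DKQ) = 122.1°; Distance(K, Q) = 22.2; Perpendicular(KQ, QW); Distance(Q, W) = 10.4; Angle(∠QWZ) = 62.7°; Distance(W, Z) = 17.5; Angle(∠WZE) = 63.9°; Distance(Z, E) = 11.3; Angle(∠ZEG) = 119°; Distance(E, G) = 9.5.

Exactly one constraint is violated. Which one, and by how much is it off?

Distance(E, G) = 9.5 — off by 8.50.

D = (0.00, 0.00) ✓; DK at 132.1° ✓; |DK| = 22.80 ✓; ∠DKQ = 122.1° ✓; |KQ| = 22.20 ✓; ∠(KQ, QW) = 90.00° ✓; |QW| = 10.40 ✓; ∠QWZ = 62.70° ✓; |WZ| = 17.50 ✓; ∠WZE = 63.90° ✓; |ZE| = 11.30 ✓; ∠ZEG = 119.0° ✓; |EG| = 0.9999 ✗.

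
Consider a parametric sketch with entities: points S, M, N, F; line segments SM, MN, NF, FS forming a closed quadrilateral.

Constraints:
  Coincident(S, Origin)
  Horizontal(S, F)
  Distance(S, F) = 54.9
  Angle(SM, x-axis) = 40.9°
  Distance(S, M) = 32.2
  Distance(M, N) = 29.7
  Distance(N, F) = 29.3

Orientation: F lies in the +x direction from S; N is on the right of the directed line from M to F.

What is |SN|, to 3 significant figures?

28.2

Checks: |MN| = 29.70 ✓; |NF| = 29.30 ✓.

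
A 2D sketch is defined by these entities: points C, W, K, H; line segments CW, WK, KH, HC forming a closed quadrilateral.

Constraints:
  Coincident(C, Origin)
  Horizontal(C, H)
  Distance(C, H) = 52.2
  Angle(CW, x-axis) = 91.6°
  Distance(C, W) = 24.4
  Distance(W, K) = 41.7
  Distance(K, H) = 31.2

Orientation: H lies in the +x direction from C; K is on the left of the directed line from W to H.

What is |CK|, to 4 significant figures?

50.04

Checks: |WK| = 41.70 ✓; |KH| = 31.20 ✓.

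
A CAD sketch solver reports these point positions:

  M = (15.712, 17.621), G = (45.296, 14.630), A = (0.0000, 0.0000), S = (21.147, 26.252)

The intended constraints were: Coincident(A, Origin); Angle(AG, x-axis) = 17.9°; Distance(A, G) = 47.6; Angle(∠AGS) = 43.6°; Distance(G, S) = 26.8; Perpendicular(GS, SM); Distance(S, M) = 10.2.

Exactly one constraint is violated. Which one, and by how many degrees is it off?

Perpendicular(GS, SM) — off by 6.50°.

A = (0.00, 0.00) ✓; AG at 17.90° ✓; |AG| = 47.60 ✓; ∠AGS = 43.60° ✓; |GS| = 26.80 ✓; ∠(GS, SM) = 83.50° ✗; |SM| = 10.20 ✓.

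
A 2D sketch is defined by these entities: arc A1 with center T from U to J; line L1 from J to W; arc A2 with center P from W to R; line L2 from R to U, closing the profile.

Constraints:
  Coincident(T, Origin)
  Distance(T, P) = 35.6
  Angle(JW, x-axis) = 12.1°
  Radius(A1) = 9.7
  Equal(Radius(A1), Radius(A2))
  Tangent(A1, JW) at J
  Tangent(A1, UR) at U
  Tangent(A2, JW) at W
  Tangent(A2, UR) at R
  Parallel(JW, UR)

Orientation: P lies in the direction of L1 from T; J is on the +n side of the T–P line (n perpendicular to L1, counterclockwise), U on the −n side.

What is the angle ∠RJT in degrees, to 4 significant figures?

61.41°

Tangency of A1 to both parallel lines with radius 9.7 puts J and U at T ± 9.7·n: J = (-2.033, 9.484), U = (2.033, -9.484). Equal radii place W and R the same way about P: W = P + 9.7·n = (32.78, 16.95), R = P − 9.7·n = (36.84, -2.022). Then cos ∠RJT = JR·JT / (|JR||JT|), giving 61.41°.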